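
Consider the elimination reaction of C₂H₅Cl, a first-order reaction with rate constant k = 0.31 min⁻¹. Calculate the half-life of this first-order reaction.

2.236 min

Step 1: For a first-order reaction, t₁/₂ = ln(2)/k
Step 2: t₁/₂ = ln(2)/0.31
Step 3: t₁/₂ = 0.6931/0.31 = 2.236 min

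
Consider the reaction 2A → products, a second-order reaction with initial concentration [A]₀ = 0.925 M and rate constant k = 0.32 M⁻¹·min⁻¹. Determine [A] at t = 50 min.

0.05854 M

Step 1: For a second-order reaction: 1/[A] = 1/[A]₀ + kt
Step 2: 1/[A] = 1/0.925 + 0.32 × 50
Step 3: 1/[A] = 1.081 + 16 = 17.08
Step 4: [A] = 1/17.08 = 0.05854 M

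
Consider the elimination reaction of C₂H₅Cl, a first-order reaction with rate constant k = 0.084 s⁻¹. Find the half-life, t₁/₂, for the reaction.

8.252 s

Step 1: For a first-order reaction, t₁/₂ = ln(2)/k
Step 2: t₁/₂ = ln(2)/0.084
Step 3: t₁/₂ = 0.6931/0.084 = 8.252 s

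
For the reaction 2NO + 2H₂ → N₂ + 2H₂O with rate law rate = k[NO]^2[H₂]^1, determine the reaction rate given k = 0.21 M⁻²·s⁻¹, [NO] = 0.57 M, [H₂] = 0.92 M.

0.06277 M/s

Step 1: The rate law is rate = k[NO]^2[H₂]^1
Step 2: Substitute: rate = 0.21 × (0.57)^2 × (0.92)^1
Step 3: rate = 0.21 × 0.3249 × 0.92 = 0.0627707 M/s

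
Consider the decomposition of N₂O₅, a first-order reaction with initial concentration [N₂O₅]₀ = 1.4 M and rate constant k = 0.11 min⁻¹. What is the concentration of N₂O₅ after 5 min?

0.8077 M

Step 1: For a first-order reaction: [N₂O₅] = [N₂O₅]₀ × e^(-kt)
Step 2: [N₂O₅] = 1.4 × e^(-0.11 × 5)
Step 3: [N₂O₅] = 1.4 × e^(-0.55)
Step 4: [N₂O₅] = 1.4 × 0.57695 = 0.8077 M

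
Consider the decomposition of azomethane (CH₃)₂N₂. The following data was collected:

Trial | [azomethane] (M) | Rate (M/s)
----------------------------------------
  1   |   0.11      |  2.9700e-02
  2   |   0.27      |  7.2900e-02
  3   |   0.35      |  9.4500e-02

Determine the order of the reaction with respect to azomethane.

first order (1)

Step 1: Compare trials to find order n where rate₂/rate₁ = ([azomethane]₂/[azomethane]₁)^n
Step 2: rate₂/rate₁ = 7.2900e-02/2.9700e-02 = 2.455
Step 3: [azomethane]₂/[azomethane]₁ = 0.27/0.11 = 2.455
Step 4: n = ln(2.455)/ln(2.455) = 1.00 ≈ 1
Step 5: The reaction is first order in azomethane.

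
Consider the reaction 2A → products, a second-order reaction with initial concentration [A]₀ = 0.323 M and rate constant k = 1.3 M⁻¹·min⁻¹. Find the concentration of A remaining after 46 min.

0.0159 M

Step 1: For a second-order reaction: 1/[A] = 1/[A]₀ + kt
Step 2: 1/[A] = 1/0.323 + 1.3 × 46
Step 3: 1/[A] = 3.096 + 59.8 = 62.9
Step 4: [A] = 1/62.9 = 0.0159 M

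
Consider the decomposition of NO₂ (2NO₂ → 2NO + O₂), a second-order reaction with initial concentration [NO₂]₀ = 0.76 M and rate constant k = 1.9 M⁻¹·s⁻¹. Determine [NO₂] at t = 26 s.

0.01972 M

Step 1: For a second-order reaction: 1/[NO₂] = 1/[NO₂]₀ + kt
Step 2: 1/[NO₂] = 1/0.76 + 1.9 × 26
Step 3: 1/[NO₂] = 1.316 + 49.4 = 50.72
Step 4: [NO₂] = 1/50.72 = 0.01972 M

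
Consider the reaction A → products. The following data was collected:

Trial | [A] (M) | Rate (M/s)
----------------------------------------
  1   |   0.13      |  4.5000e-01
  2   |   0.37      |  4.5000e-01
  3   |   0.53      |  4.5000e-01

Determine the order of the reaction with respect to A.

zeroth order (0)

Step 1: Compare trials - when concentration changes, rate stays constant.
Step 2: rate₂/rate₁ = 4.5000e-01/4.5000e-01 = 1
Step 3: [A]₂/[A]₁ = 0.37/0.13 = 2.846
Step 4: Since rate ratio ≈ (conc ratio)^0, the reaction is zeroth order.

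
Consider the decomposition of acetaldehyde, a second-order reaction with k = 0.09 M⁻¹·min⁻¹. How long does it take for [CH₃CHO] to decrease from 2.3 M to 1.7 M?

1.705 min

Step 1: For second-order: t = (1/[CH₃CHO] - 1/[CH₃CHO]₀)/k
Step 2: t = (1/1.7 - 1/2.3)/0.09
Step 3: t = (0.5882 - 0.4348)/0.09
Step 4: t = 0.1535/0.09 = 1.705 min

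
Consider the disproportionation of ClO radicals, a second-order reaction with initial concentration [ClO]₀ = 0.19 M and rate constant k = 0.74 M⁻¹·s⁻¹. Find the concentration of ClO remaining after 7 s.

0.09576 M

Step 1: For a second-order reaction: 1/[ClO] = 1/[ClO]₀ + kt
Step 2: 1/[ClO] = 1/0.19 + 0.74 × 7
Step 3: 1/[ClO] = 5.263 + 5.18 = 10.44
Step 4: [ClO] = 1/10.44 = 0.09576 M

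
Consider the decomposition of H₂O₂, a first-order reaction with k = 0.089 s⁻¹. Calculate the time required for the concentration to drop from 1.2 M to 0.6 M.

7.788 s

Step 1: For first-order: t = ln([H₂O₂]₀/[H₂O₂])/k
Step 2: t = ln(1.2/0.6)/0.089
Step 3: t = ln(2)/0.089
Step 4: t = 0.6931/0.089 = 7.788 s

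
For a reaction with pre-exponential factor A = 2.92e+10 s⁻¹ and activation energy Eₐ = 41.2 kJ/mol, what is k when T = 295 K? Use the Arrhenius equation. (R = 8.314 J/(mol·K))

1.48e+03 s⁻¹

Step 1: Use the Arrhenius equation: k = A × exp(-Eₐ/RT)
Step 2: Convert Eₐ to J/mol: 41.2 kJ/mol = 41200 J/mol
Step 3: Calculate the exponent: -Eₐ/(RT) = -41200/(8.314 × 295) = -16.79829
Step 4: k = 2.92e+10 × exp(-16.79829)
Step 5: k = 2.92e+10 × 5.06519e-08 = 1.4790e+03 s⁻¹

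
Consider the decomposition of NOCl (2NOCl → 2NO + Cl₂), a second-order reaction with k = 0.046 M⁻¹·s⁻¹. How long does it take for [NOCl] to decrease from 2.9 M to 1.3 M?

9.226 s

Step 1: For second-order: t = (1/[NOCl] - 1/[NOCl]₀)/k
Step 2: t = (1/1.3 - 1/2.9)/0.046
Step 3: t = (0.7692 - 0.3448)/0.046
Step 4: t = 0.4244/0.046 = 9.226 s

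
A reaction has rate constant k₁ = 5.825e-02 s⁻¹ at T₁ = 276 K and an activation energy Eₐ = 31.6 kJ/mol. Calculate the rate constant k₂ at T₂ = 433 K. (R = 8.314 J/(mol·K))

8.587e+00 s⁻¹

Step 1: Use the two-temperature Arrhenius form: ln(k₂/k₁) = -Eₐ/R × (1/T₂ - 1/T₁)
Step 2: Convert Eₐ to J/mol: 31.6 kJ/mol = 31600 J/mol
Step 3: 1/T₂ - 1/T₁ = 1/433 - 1/276 = -1.313720e-03 K⁻¹
Step 4: ln(k₂/k₁) = -31600/8.314 × -1.313720e-03 = 4.99321
Step 5: k₂ = k₁ × exp(4.99321) = 5.825e-02 × 1.47409e+02 = 8.587e+00 s⁻¹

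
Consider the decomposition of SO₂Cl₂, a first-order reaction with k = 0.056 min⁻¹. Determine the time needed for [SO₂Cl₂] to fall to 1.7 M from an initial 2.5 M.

6.887 min

Step 1: For first-order: t = ln([SO₂Cl₂]₀/[SO₂Cl₂])/k
Step 2: t = ln(2.5/1.7)/0.056
Step 3: t = ln(1.471)/0.056
Step 4: t = 0.3857/0.056 = 6.887 min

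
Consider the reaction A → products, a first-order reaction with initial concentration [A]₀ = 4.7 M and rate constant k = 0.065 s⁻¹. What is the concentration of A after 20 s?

1.281 M

Step 1: For a first-order reaction: [A] = [A]₀ × e^(-kt)
Step 2: [A] = 4.7 × e^(-0.065 × 20)
Step 3: [A] = 4.7 × e^(-1.3)
Step 4: [A] = 4.7 × 0.272532 = 1.281 M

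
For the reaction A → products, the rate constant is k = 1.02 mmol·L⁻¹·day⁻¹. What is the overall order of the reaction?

zeroth order (0)

Step 1: The units of k for an nth-order reaction are (concentration)^(1-n)·(time)⁻¹.
Step 2: Here k has units mmol·L⁻¹·day⁻¹, so the concentration exponent is 1.
Step 3: 1 - n = 1 ⇒ n = 0. The reaction is zeroth order.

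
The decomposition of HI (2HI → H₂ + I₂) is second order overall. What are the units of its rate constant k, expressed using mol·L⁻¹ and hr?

(mol·L⁻¹)⁻¹·hr⁻¹

Step 1: For overall order n, rate = k × (concentration)^n.
Step 2: Rate has units mol·L⁻¹·hr⁻¹; concentration term has units (mol·L⁻¹)^2.
Step 3: k = rate / (concentration)^n, so units of k = (mol·L⁻¹)^(1-2)·hr⁻¹ = (mol·L⁻¹)⁻¹·hr⁻¹.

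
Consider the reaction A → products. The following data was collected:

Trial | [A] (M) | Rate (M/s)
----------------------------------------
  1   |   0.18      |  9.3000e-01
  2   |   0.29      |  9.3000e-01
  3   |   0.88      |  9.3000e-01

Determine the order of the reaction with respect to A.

zeroth order (0)

Step 1: Compare trials - when concentration changes, rate stays constant.
Step 2: rate₂/rate₁ = 9.3000e-01/9.3000e-01 = 1
Step 3: [A]₂/[A]₁ = 0.29/0.18 = 1.611
Step 4: Since rate ratio ≈ (conc ratio)^0, the reaction is zeroth order.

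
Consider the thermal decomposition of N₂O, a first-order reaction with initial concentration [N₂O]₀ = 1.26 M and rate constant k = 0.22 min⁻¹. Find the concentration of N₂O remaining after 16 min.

0.0373 M

Step 1: For a first-order reaction: [N₂O] = [N₂O]₀ × e^(-kt)
Step 2: [N₂O] = 1.26 × e^(-0.22 × 16)
Step 3: [N₂O] = 1.26 × e^(-3.52)
Step 4: [N₂O] = 1.26 × 0.0295994 = 0.0373 M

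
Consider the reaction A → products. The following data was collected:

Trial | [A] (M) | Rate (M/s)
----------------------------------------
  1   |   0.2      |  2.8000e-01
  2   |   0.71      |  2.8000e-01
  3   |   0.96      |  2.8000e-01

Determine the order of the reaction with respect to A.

zeroth order (0)

Step 1: Compare trials - when concentration changes, rate stays constant.
Step 2: rate₂/rate₁ = 2.8000e-01/2.8000e-01 = 1
Step 3: [A]₂/[A]₁ = 0.71/0.2 = 3.55
Step 4: Since rate ratio ≈ (conc ratio)^0, the reaction is zeroth order.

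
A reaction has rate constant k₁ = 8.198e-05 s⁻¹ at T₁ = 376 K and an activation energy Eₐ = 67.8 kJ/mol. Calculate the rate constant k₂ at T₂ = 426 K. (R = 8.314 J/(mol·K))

1.045e-03 s⁻¹

Step 1: Use the two-temperature Arrhenius form: ln(k₂/k₁) = -Eₐ/R × (1/T₂ - 1/T₁)
Step 2: Convert Eₐ to J/mol: 67.8 kJ/mol = 67800 J/mol
Step 3: 1/T₂ - 1/T₁ = 1/426 - 1/376 = -3.121566e-04 K⁻¹
Step 4: ln(k₂/k₁) = -67800/8.314 × -3.121566e-04 = 2.54561
Step 5: k₂ = k₁ × exp(2.54561) = 8.198e-05 × 1.27510e+01 = 1.045e-03 s⁻¹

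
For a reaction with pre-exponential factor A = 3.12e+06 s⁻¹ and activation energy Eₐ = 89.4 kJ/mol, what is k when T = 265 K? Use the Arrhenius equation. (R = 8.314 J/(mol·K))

7.44e-12 s⁻¹

Step 1: Use the Arrhenius equation: k = A × exp(-Eₐ/RT)
Step 2: Convert Eₐ to J/mol: 89.4 kJ/mol = 89400 J/mol
Step 3: Calculate the exponent: -Eₐ/(RT) = -89400/(8.314 × 265) = -40.57716
Step 4: k = 3.12e+06 × exp(-40.57716)
Step 5: k = 3.12e+06 × 2.38541e-18 = 7.4425e-12 s⁻¹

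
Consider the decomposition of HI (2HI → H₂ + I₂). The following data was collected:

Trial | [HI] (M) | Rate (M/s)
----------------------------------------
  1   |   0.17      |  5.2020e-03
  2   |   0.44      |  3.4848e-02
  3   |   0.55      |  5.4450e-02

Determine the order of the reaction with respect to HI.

second order (2)

Step 1: Compare trials to find order n where rate₂/rate₁ = ([HI]₂/[HI]₁)^n
Step 2: rate₂/rate₁ = 3.4848e-02/5.2020e-03 = 6.699
Step 3: [HI]₂/[HI]₁ = 0.44/0.17 = 2.588
Step 4: n = ln(6.699)/ln(2.588) = 2.00 ≈ 2
Step 5: The reaction is second order in HI.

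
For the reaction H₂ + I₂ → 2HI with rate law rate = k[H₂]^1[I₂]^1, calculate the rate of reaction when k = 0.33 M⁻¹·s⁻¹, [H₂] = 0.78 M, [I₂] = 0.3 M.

0.07722 M/s

Step 1: The rate law is rate = k[H₂]^1[I₂]^1
Step 2: Substitute: rate = 0.33 × (0.78)^1 × (0.3)^1
Step 3: rate = 0.33 × 0.78 × 0.3 = 0.07722 M/s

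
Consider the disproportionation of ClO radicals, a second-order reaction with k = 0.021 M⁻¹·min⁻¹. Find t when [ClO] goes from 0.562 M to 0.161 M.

211 min

Step 1: For second-order: t = (1/[ClO] - 1/[ClO]₀)/k
Step 2: t = (1/0.161 - 1/0.562)/0.021
Step 3: t = (6.211 - 1.779)/0.021
Step 4: t = 4.432/0.021 = 211 min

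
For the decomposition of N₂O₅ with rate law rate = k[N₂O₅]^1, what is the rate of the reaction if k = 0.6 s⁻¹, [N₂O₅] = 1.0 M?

0.6 M/s

Step 1: Identify the rate law: rate = k[N₂O₅]^1
Step 2: Substitute values: rate = 0.6 × (1.0)^1
Step 3: Calculate: rate = 0.6 × 1 = 0.6 M/s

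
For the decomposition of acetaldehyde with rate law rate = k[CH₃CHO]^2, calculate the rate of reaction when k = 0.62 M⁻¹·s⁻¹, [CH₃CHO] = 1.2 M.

0.8928 M/s

Step 1: Identify the rate law: rate = k[CH₃CHO]^2
Step 2: Substitute values: rate = 0.62 × (1.2)^2
Step 3: Calculate: rate = 0.62 × 1.44 = 0.8928 M/s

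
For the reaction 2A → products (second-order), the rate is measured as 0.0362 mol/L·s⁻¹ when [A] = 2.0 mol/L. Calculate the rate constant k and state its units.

0.00905 (mol/L)⁻¹·s⁻¹

Step 1: rate = k[A]^2, so k = rate / [A]^2.
Step 2: k = 0.0362 / (2.0)^2 = 0.0362 / 4.
Step 3: k = 0.00905 (mol/L)⁻¹·s⁻¹.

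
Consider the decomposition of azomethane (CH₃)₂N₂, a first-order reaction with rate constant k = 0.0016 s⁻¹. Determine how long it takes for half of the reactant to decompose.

433.2 s

Step 1: For a first-order reaction, t₁/₂ = ln(2)/k
Step 2: t₁/₂ = ln(2)/0.0016
Step 3: t₁/₂ = 0.6931/0.0016 = 433.2 s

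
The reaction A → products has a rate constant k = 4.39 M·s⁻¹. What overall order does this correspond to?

zeroth order (0)

Step 1: The units of k for an nth-order reaction are (concentration)^(1-n)·(time)⁻¹.
Step 2: Here k has units M·s⁻¹, so the concentration exponent is 1.
Step 3: 1 - n = 1 ⇒ n = 0. The reaction is zeroth order.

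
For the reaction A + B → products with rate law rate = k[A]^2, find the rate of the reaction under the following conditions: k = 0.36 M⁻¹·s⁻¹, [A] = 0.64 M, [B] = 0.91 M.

0.1475 M/s

Step 1: The rate law is rate = k[A]^2
Step 2: Note that the rate does not depend on [B] (zero order in B).
Step 3: rate = 0.36 × (0.64)^2 = 0.147456 M/s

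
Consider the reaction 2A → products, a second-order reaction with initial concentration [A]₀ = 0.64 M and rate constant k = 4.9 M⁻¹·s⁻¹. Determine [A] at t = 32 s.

0.006315 M

Step 1: For a second-order reaction: 1/[A] = 1/[A]₀ + kt
Step 2: 1/[A] = 1/0.64 + 4.9 × 32
Step 3: 1/[A] = 1.562 + 156.8 = 158.4
Step 4: [A] = 1/158.4 = 0.006315 M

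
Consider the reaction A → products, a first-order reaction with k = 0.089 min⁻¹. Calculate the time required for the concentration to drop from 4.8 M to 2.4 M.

7.788 min

Step 1: For first-order: t = ln([A]₀/[A])/k
Step 2: t = ln(4.8/2.4)/0.089
Step 3: t = ln(2)/0.089
Step 4: t = 0.6931/0.089 = 7.788 min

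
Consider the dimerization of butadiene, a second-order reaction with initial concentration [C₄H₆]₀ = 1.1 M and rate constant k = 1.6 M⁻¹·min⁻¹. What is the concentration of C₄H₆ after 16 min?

0.03772 M

Step 1: For a second-order reaction: 1/[C₄H₆] = 1/[C₄H₆]₀ + kt
Step 2: 1/[C₄H₆] = 1/1.1 + 1.6 × 16
Step 3: 1/[C₄H₆] = 0.9091 + 25.6 = 26.51
Step 4: [C₄H₆] = 1/26.51 = 0.03772 M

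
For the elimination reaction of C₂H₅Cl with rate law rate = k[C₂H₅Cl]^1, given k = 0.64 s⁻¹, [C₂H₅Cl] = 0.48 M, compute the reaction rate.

0.3072 M/s

Step 1: Identify the rate law: rate = k[C₂H₅Cl]^1
Step 2: Substitute values: rate = 0.64 × (0.48)^1
Step 3: Calculate: rate = 0.64 × 0.48 = 0.3072 M/s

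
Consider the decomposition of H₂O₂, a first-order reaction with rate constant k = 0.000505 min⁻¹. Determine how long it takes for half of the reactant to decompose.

1373 min

Step 1: For a first-order reaction, t₁/₂ = ln(2)/k
Step 2: t₁/₂ = ln(2)/0.000505
Step 3: t₁/₂ = 0.6931/0.000505 = 1373 min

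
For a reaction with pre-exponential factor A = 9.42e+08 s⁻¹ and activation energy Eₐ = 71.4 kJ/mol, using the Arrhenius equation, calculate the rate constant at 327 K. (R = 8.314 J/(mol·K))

3.70e-03 s⁻¹

Step 1: Use the Arrhenius equation: k = A × exp(-Eₐ/RT)
Step 2: Convert Eₐ to J/mol: 71.4 kJ/mol = 71400 J/mol
Step 3: Calculate the exponent: -Eₐ/(RT) = -71400/(8.314 × 327) = -26.26276
Step 4: k = 9.42e+08 × exp(-26.26276)
Step 5: k = 9.42e+08 × 3.92851e-12 = 3.7007e-03 s⁻¹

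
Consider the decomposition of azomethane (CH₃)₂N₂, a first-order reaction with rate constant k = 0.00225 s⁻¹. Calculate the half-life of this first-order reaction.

308.1 s

Step 1: For a first-order reaction, t₁/₂ = ln(2)/k
Step 2: t₁/₂ = ln(2)/0.00225
Step 3: t₁/₂ = 0.6931/0.00225 = 308.1 s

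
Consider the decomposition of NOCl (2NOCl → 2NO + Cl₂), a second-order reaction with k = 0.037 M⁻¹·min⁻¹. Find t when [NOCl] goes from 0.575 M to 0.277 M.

50.57 min

Step 1: For second-order: t = (1/[NOCl] - 1/[NOCl]₀)/k
Step 2: t = (1/0.277 - 1/0.575)/0.037
Step 3: t = (3.61 - 1.739)/0.037
Step 4: t = 1.871/0.037 = 50.57 min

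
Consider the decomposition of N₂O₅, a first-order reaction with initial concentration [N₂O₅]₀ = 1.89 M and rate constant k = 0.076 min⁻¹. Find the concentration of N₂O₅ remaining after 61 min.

0.01833 M

Step 1: For a first-order reaction: [N₂O₅] = [N₂O₅]₀ × e^(-kt)
Step 2: [N₂O₅] = 1.89 × e^(-0.076 × 61)
Step 3: [N₂O₅] = 1.89 × e^(-4.636)
Step 4: [N₂O₅] = 1.89 × 0.00969641 = 0.01833 M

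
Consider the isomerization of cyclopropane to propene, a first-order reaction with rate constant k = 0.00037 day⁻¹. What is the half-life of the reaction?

1873 day

Step 1: For a first-order reaction, t₁/₂ = ln(2)/k
Step 2: t₁/₂ = ln(2)/0.00037
Step 3: t₁/₂ = 0.6931/0.00037 = 1873 day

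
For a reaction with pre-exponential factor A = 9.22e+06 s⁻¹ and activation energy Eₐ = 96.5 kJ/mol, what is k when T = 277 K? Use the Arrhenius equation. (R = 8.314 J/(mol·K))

5.85e-12 s⁻¹

Step 1: Use the Arrhenius equation: k = A × exp(-Eₐ/RT)
Step 2: Convert Eₐ to J/mol: 96.5 kJ/mol = 96500 J/mol
Step 3: Calculate the exponent: -Eₐ/(RT) = -96500/(8.314 × 277) = -41.90227
Step 4: k = 9.22e+06 × exp(-41.90227)
Step 5: k = 9.22e+06 × 6.33980e-19 = 5.8453e-12 s⁻¹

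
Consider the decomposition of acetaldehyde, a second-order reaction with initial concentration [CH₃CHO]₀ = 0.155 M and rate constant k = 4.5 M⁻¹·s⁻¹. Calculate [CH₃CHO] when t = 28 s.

0.00755 M

Step 1: For a second-order reaction: 1/[CH₃CHO] = 1/[CH₃CHO]₀ + kt
Step 2: 1/[CH₃CHO] = 1/0.155 + 4.5 × 28
Step 3: 1/[CH₃CHO] = 6.452 + 126 = 132.5
Step 4: [CH₃CHO] = 1/132.5 = 0.00755 M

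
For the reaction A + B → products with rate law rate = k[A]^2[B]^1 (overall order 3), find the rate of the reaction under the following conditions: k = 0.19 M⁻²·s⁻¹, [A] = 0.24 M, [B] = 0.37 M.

0.004049 M/s

Step 1: The rate law is rate = k[A]^2[B]^1, overall order = 2+1 = 3
Step 2: Substitute values: rate = 0.19 × (0.24)^2 × (0.37)^1
Step 3: rate = 0.19 × 0.0576 × 0.37 = 0.00404928 M/s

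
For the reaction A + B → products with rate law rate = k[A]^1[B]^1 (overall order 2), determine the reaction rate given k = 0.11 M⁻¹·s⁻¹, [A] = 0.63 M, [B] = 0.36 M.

0.02495 M/s

Step 1: The rate law is rate = k[A]^1[B]^1, overall order = 1+1 = 2
Step 2: Substitute values: rate = 0.11 × (0.63)^1 × (0.36)^1
Step 3: rate = 0.11 × 0.63 × 0.36 = 0.024948 M/s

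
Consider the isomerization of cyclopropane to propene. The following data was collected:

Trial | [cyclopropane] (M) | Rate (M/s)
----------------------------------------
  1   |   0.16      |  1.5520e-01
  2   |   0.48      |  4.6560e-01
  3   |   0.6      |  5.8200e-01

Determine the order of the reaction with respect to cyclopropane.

first order (1)

Step 1: Compare trials to find order n where rate₂/rate₁ = ([cyclopropane]₂/[cyclopropane]₁)^n
Step 2: rate₂/rate₁ = 4.6560e-01/1.5520e-01 = 3
Step 3: [cyclopropane]₂/[cyclopropane]₁ = 0.48/0.16 = 3
Step 4: n = ln(3)/ln(3) = 1.00 ≈ 1
Step 5: The reaction is first order in cyclopropane.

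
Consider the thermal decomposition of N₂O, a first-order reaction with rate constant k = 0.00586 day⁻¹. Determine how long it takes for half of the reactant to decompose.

118.3 day

Step 1: For a first-order reaction, t₁/₂ = ln(2)/k
Step 2: t₁/₂ = ln(2)/0.00586
Step 3: t₁/₂ = 0.6931/0.00586 = 118.3 day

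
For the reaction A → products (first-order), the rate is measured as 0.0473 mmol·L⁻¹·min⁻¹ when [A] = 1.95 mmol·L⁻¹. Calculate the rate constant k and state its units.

0.02426 min⁻¹

Step 1: rate = k[A]^1, so k = rate / [A]^1.
Step 2: k = 0.0473 / (1.95)^1 = 0.0473 / 1.95.
Step 3: k = 0.02426 min⁻¹.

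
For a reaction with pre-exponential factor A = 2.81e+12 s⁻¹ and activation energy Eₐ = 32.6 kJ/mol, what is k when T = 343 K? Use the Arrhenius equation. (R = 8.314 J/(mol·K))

3.05e+07 s⁻¹

Step 1: Use the Arrhenius equation: k = A × exp(-Eₐ/RT)
Step 2: Convert Eₐ to J/mol: 32.6 kJ/mol = 32600 J/mol
Step 3: Calculate the exponent: -Eₐ/(RT) = -32600/(8.314 × 343) = -11.43177
Step 4: k = 2.81e+12 × exp(-11.43177)
Step 5: k = 2.81e+12 × 1.08454e-05 = 3.0476e+07 s⁻¹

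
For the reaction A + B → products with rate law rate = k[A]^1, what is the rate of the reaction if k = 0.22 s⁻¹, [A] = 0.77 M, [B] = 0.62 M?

0.1694 M/s

Step 1: The rate law is rate = k[A]^1
Step 2: Note that the rate does not depend on [B] (zero order in B).
Step 3: rate = 0.22 × (0.77)^1 = 0.1694 M/s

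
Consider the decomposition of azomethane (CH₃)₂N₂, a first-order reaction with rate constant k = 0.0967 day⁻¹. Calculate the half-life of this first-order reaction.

7.168 day

Step 1: For a first-order reaction, t₁/₂ = ln(2)/k
Step 2: t₁/₂ = ln(2)/0.0967
Step 3: t₁/₂ = 0.6931/0.0967 = 7.168 day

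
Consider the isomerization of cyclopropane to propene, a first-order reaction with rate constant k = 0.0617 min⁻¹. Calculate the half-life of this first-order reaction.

11.23 min

Step 1: For a first-order reaction, t₁/₂ = ln(2)/k
Step 2: t₁/₂ = ln(2)/0.0617
Step 3: t₁/₂ = 0.6931/0.0617 = 11.23 min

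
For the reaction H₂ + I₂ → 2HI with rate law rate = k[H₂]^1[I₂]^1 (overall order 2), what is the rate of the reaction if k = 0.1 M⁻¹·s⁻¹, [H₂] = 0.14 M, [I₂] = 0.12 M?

0.00168 M/s

Step 1: The rate law is rate = k[H₂]^1[I₂]^1, overall order = 1+1 = 2
Step 2: Substitute values: rate = 0.1 × (0.14)^1 × (0.12)^1
Step 3: rate = 0.1 × 0.14 × 0.12 = 0.00168 M/s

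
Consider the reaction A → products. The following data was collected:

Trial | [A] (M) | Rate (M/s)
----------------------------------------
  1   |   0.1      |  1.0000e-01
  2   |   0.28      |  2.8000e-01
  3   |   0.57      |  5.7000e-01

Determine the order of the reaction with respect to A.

first order (1)

Step 1: Compare trials to find order n where rate₂/rate₁ = ([A]₂/[A]₁)^n
Step 2: rate₂/rate₁ = 2.8000e-01/1.0000e-01 = 2.8
Step 3: [A]₂/[A]₁ = 0.28/0.1 = 2.8
Step 4: n = ln(2.8)/ln(2.8) = 1.00 ≈ 1
Step 5: The reaction is first order in A.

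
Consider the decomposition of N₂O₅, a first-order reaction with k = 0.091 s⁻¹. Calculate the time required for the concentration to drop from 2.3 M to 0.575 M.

15.23 s

Step 1: For first-order: t = ln([N₂O₅]₀/[N₂O₅])/k
Step 2: t = ln(2.3/0.575)/0.091
Step 3: t = ln(4)/0.091
Step 4: t = 1.386/0.091 = 15.23 s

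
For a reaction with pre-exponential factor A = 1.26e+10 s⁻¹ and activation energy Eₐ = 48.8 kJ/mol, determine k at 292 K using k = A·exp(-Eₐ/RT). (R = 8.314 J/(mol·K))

2.35e+01 s⁻¹

Step 1: Use the Arrhenius equation: k = A × exp(-Eₐ/RT)
Step 2: Convert Eₐ to J/mol: 48.8 kJ/mol = 48800 J/mol
Step 3: Calculate the exponent: -Eₐ/(RT) = -48800/(8.314 × 292) = -20.10143
Step 4: k = 1.26e+10 × exp(-20.10143)
Step 5: k = 1.26e+10 × 1.86234e-09 = 2.3465e+01 s⁻¹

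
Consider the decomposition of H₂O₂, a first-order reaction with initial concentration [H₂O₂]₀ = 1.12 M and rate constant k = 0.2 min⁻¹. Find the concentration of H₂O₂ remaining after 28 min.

0.004142 M

Step 1: For a first-order reaction: [H₂O₂] = [H₂O₂]₀ × e^(-kt)
Step 2: [H₂O₂] = 1.12 × e^(-0.2 × 28)
Step 3: [H₂O₂] = 1.12 × e^(-5.6)
Step 4: [H₂O₂] = 1.12 × 0.00369786 = 0.004142 M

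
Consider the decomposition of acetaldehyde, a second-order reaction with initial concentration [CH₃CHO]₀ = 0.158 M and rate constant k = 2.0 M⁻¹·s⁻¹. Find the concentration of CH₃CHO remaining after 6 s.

0.05456 M

Step 1: For a second-order reaction: 1/[CH₃CHO] = 1/[CH₃CHO]₀ + kt
Step 2: 1/[CH₃CHO] = 1/0.158 + 2.0 × 6
Step 3: 1/[CH₃CHO] = 6.329 + 12 = 18.33
Step 4: [CH₃CHO] = 1/18.33 = 0.05456 M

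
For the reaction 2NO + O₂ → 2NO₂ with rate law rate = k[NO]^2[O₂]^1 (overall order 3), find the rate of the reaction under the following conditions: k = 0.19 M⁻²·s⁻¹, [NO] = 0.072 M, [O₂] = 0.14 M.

0.0001379 M/s

Step 1: The rate law is rate = k[NO]^2[O₂]^1, overall order = 2+1 = 3
Step 2: Substitute values: rate = 0.19 × (0.072)^2 × (0.14)^1
Step 3: rate = 0.19 × 0.005184 × 0.14 = 0.000137894 M/s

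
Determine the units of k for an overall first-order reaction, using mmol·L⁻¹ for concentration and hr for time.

hr⁻¹

Step 1: For overall order n, rate = k × (concentration)^n.
Step 2: Rate has units mmol·L⁻¹·hr⁻¹; concentration term has units (mmol·L⁻¹)^1.
Step 3: k = rate / (concentration)^n, so units of k = (mmol·L⁻¹)^(1-1)·hr⁻¹ = hr⁻¹.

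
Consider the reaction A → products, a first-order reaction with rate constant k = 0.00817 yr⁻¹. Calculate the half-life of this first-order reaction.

84.84 yr

Step 1: For a first-order reaction, t₁/₂ = ln(2)/k
Step 2: t₁/₂ = ln(2)/0.00817
Step 3: t₁/₂ = 0.6931/0.00817 = 84.84 yr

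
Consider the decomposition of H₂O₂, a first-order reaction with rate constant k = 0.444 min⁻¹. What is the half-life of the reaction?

1.561 min

Step 1: For a first-order reaction, t₁/₂ = ln(2)/k
Step 2: t₁/₂ = ln(2)/0.444
Step 3: t₁/₂ = 0.6931/0.444 = 1.561 min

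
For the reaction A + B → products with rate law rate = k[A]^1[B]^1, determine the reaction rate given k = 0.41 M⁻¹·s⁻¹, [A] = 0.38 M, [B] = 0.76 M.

0.1184 M/s

Step 1: The rate law is rate = k[A]^1[B]^1
Step 2: Substitute: rate = 0.41 × (0.38)^1 × (0.76)^1
Step 3: rate = 0.41 × 0.38 × 0.76 = 0.118408 M/s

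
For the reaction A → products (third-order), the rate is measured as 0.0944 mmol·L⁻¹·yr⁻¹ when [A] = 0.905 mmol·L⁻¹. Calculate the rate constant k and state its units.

0.1274 (mmol·L⁻¹)⁻²·yr⁻¹

Step 1: rate = k[A]^3, so k = rate / [A]^3.
Step 2: k = 0.0944 / (0.905)^3 = 0.0944 / 0.7412.
Step 3: k = 0.1274 (mmol·L⁻¹)⁻²·yr⁻¹.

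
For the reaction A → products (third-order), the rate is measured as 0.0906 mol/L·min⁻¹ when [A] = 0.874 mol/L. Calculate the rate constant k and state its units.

0.1357 (mol/L)⁻²·min⁻¹

Step 1: rate = k[A]^3, so k = rate / [A]^3.
Step 2: k = 0.0906 / (0.874)^3 = 0.0906 / 0.6676.
Step 3: k = 0.1357 (mol/L)⁻²·min⁻¹.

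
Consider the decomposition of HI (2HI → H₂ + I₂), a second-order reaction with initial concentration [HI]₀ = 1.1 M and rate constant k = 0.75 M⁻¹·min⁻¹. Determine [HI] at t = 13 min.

0.09382 M

Step 1: For a second-order reaction: 1/[HI] = 1/[HI]₀ + kt
Step 2: 1/[HI] = 1/1.1 + 0.75 × 13
Step 3: 1/[HI] = 0.9091 + 9.75 = 10.66
Step 4: [HI] = 1/10.66 = 0.09382 M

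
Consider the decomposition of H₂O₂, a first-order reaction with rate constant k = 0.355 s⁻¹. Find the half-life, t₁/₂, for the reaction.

1.953 s

Step 1: For a first-order reaction, t₁/₂ = ln(2)/k
Step 2: t₁/₂ = ln(2)/0.355
Step 3: t₁/₂ = 0.6931/0.355 = 1.953 s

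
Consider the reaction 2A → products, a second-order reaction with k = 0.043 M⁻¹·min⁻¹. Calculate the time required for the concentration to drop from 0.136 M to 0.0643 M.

190.7 min

Step 1: For second-order: t = (1/[A] - 1/[A]₀)/k
Step 2: t = (1/0.0643 - 1/0.136)/0.043
Step 3: t = (15.55 - 7.353)/0.043
Step 4: t = 8.199/0.043 = 190.7 min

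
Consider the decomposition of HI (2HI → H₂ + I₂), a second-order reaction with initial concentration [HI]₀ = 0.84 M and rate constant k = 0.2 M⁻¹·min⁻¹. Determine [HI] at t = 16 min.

0.2278 M

Step 1: For a second-order reaction: 1/[HI] = 1/[HI]₀ + kt
Step 2: 1/[HI] = 1/0.84 + 0.2 × 16
Step 3: 1/[HI] = 1.19 + 3.2 = 4.39
Step 4: [HI] = 1/4.39 = 0.2278 M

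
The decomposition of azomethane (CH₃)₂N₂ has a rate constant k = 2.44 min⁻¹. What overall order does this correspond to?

first order (1)

Step 1: The units of k for an nth-order reaction are (concentration)^(1-n)·(time)⁻¹.
Step 2: Here k has units min⁻¹, so the concentration exponent is 0.
Step 3: 1 - n = 0 ⇒ n = 1. The reaction is first order.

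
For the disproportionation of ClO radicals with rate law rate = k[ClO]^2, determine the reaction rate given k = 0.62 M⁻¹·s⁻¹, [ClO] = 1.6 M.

1.587 M/s

Step 1: Identify the rate law: rate = k[ClO]^2
Step 2: Substitute values: rate = 0.62 × (1.6)^2
Step 3: Calculate: rate = 0.62 × 2.56 = 1.5872 M/s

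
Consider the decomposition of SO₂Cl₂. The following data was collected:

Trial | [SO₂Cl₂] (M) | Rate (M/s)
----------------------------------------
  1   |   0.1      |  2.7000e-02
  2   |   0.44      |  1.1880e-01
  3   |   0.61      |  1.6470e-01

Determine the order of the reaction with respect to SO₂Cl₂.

first order (1)

Step 1: Compare trials to find order n where rate₂/rate₁ = ([SO₂Cl₂]₂/[SO₂Cl₂]₁)^n
Step 2: rate₂/rate₁ = 1.1880e-01/2.7000e-02 = 4.4
Step 3: [SO₂Cl₂]₂/[SO₂Cl₂]₁ = 0.44/0.1 = 4.4
Step 4: n = ln(4.4)/ln(4.4) = 1.00 ≈ 1
Step 5: The reaction is first order in SO₂Cl₂.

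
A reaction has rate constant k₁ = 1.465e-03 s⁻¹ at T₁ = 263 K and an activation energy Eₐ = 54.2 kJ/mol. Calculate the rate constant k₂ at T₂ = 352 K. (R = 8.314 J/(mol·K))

7.721e-01 s⁻¹

Step 1: Use the two-temperature Arrhenius form: ln(k₂/k₁) = -Eₐ/R × (1/T₂ - 1/T₁)
Step 2: Convert Eₐ to J/mol: 54.2 kJ/mol = 54200 J/mol
Step 3: 1/T₂ - 1/T₁ = 1/352 - 1/263 = -9.613723e-04 K⁻¹
Step 4: ln(k₂/k₁) = -54200/8.314 × -9.613723e-04 = 6.26731
Step 5: k₂ = k₁ × exp(6.26731) = 1.465e-03 × 5.27058e+02 = 7.721e-01 s⁻¹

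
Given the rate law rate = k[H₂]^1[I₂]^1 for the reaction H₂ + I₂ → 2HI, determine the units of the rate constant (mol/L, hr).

(mol/L)⁻¹·hr⁻¹

Step 1: Overall order = 1 + 1 = 2.
Step 2: rate has units mol/L·hr⁻¹; [H₂]^1[I₂]^1 has units (mol/L)^2.
Step 3: k = rate/([H₂]^1[I₂]^1), so units of k = (mol/L)^(1-2)·hr⁻¹ = (mol/L)⁻¹·hr⁻¹.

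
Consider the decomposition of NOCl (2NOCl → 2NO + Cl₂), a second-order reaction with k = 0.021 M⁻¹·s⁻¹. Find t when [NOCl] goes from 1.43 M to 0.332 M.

110.1 s

Step 1: For second-order: t = (1/[NOCl] - 1/[NOCl]₀)/k
Step 2: t = (1/0.332 - 1/1.43)/0.021
Step 3: t = (3.012 - 0.6993)/0.021
Step 4: t = 2.313/0.021 = 110.1 s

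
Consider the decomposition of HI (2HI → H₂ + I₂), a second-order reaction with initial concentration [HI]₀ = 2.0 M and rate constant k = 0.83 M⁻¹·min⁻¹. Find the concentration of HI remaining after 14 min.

0.08251 M

Step 1: For a second-order reaction: 1/[HI] = 1/[HI]₀ + kt
Step 2: 1/[HI] = 1/2.0 + 0.83 × 14
Step 3: 1/[HI] = 0.5 + 11.62 = 12.12
Step 4: [HI] = 1/12.12 = 0.08251 M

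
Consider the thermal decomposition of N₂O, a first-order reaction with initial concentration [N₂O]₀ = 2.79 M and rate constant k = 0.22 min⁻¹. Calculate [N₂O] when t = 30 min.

0.003795 M

Step 1: For a first-order reaction: [N₂O] = [N₂O]₀ × e^(-kt)
Step 2: [N₂O] = 2.79 × e^(-0.22 × 30)
Step 3: [N₂O] = 2.79 × e^(-6.6)
Step 4: [N₂O] = 2.79 × 0.00136037 = 0.003795 M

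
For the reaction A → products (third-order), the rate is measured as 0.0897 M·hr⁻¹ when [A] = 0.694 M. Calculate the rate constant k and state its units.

0.2684 M⁻²·hr⁻¹

Step 1: rate = k[A]^3, so k = rate / [A]^3.
Step 2: k = 0.0897 / (0.694)^3 = 0.0897 / 0.3343.
Step 3: k = 0.2684 M⁻²·hr⁻¹.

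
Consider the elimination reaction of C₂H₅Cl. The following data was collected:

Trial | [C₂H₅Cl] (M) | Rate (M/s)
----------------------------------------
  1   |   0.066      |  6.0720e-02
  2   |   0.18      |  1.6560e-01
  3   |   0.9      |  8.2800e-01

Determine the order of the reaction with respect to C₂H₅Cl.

first order (1)

Step 1: Compare trials to find order n where rate₂/rate₁ = ([C₂H₅Cl]₂/[C₂H₅Cl]₁)^n
Step 2: rate₂/rate₁ = 1.6560e-01/6.0720e-02 = 2.727
Step 3: [C₂H₅Cl]₂/[C₂H₅Cl]₁ = 0.18/0.066 = 2.727
Step 4: n = ln(2.727)/ln(2.727) = 1.00 ≈ 1
Step 5: The reaction is first order in C₂H₅Cl.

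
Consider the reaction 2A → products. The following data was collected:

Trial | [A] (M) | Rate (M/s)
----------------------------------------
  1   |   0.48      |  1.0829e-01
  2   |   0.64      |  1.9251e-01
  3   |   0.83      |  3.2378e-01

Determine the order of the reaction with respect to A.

second order (2)

Step 1: Compare trials to find order n where rate₂/rate₁ = ([A]₂/[A]₁)^n
Step 2: rate₂/rate₁ = 1.9251e-01/1.0829e-01 = 1.778
Step 3: [A]₂/[A]₁ = 0.64/0.48 = 1.333
Step 4: n = ln(1.778)/ln(1.333) = 2.00 ≈ 2
Step 5: The reaction is second order in A.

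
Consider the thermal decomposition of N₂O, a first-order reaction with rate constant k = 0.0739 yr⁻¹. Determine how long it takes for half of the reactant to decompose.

9.38 yr

Step 1: For a first-order reaction, t₁/₂ = ln(2)/k
Step 2: t₁/₂ = ln(2)/0.0739
Step 3: t₁/₂ = 0.6931/0.0739 = 9.38 yr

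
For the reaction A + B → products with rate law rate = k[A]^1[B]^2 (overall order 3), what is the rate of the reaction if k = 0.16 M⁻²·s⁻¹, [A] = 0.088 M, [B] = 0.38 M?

0.002033 M/s

Step 1: The rate law is rate = k[A]^1[B]^2, overall order = 1+2 = 3
Step 2: Substitute values: rate = 0.16 × (0.088)^1 × (0.38)^2
Step 3: rate = 0.16 × 0.088 × 0.1444 = 0.00203315 M/s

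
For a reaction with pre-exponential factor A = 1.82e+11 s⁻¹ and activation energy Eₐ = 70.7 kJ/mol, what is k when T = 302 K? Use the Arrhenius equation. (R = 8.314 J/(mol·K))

1.07e-01 s⁻¹

Step 1: Use the Arrhenius equation: k = A × exp(-Eₐ/RT)
Step 2: Convert Eₐ to J/mol: 70.7 kJ/mol = 70700 J/mol
Step 3: Calculate the exponent: -Eₐ/(RT) = -70700/(8.314 × 302) = -28.15804
Step 4: k = 1.82e+11 × exp(-28.15804)
Step 5: k = 1.82e+11 × 5.90362e-13 = 1.0745e-01 s⁻¹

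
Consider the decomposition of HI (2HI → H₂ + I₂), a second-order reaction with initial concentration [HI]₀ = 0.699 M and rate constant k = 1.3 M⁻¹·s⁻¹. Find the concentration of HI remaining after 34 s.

0.02192 M

Step 1: For a second-order reaction: 1/[HI] = 1/[HI]₀ + kt
Step 2: 1/[HI] = 1/0.699 + 1.3 × 34
Step 3: 1/[HI] = 1.431 + 44.2 = 45.63
Step 4: [HI] = 1/45.63 = 0.02192 M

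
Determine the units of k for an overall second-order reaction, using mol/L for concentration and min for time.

(mol/L)⁻¹·min⁻¹

Step 1: For overall order n, rate = k × (concentration)^n.
Step 2: Rate has units mol/L·min⁻¹; concentration term has units (mol/L)^2.
Step 3: k = rate / (concentration)^n, so units of k = (mol/L)^(1-2)·min⁻¹ = (mol/L)⁻¹·min⁻¹.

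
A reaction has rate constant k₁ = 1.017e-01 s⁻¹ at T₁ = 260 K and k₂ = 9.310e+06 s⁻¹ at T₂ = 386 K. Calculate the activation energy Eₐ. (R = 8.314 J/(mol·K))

121.4 kJ/mol

Step 1: Use the two-temperature Arrhenius form: ln(k₂/k₁) = -Eₐ/R × (1/T₂ - 1/T₁)
Step 2: ln(k₂/k₁) = ln(9.310e+06/1.017e-01) = ln(9.15438e+07) = 18.3323
Step 3: 1/T₂ - 1/T₁ = 1/386 - 1/260 = -1.255480e-03 K⁻¹
Step 4: Eₐ = -R × ln(k₂/k₁) / (1/T₂ - 1/T₁) = -8.314 × 18.3323 / -1.255480e-03
Step 5: Eₐ = 1.2140e+05 J/mol = 121.4 kJ/mol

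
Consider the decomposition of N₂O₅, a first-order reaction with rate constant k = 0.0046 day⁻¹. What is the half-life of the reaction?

150.7 day

Step 1: For a first-order reaction, t₁/₂ = ln(2)/k
Step 2: t₁/₂ = ln(2)/0.0046
Step 3: t₁/₂ = 0.6931/0.0046 = 150.7 day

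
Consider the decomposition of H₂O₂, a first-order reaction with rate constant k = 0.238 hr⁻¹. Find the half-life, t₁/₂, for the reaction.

2.912 hr

Step 1: For a first-order reaction, t₁/₂ = ln(2)/k
Step 2: t₁/₂ = ln(2)/0.238
Step 3: t₁/₂ = 0.6931/0.238 = 2.912 hr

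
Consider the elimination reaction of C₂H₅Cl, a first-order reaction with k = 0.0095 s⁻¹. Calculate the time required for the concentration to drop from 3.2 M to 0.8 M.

145.9 s

Step 1: For first-order: t = ln([C₂H₅Cl]₀/[C₂H₅Cl])/k
Step 2: t = ln(3.2/0.8)/0.0095
Step 3: t = ln(4)/0.0095
Step 4: t = 1.386/0.0095 = 145.9 s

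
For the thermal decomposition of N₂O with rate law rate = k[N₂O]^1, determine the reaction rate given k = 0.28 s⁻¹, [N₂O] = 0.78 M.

0.2184 M/s

Step 1: Identify the rate law: rate = k[N₂O]^1
Step 2: Substitute values: rate = 0.28 × (0.78)^1
Step 3: Calculate: rate = 0.28 × 0.78 = 0.2184 M/s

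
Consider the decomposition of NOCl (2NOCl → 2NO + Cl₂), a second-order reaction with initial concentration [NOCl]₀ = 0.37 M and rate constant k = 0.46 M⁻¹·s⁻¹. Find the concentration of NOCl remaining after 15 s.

0.1041 M

Step 1: For a second-order reaction: 1/[NOCl] = 1/[NOCl]₀ + kt
Step 2: 1/[NOCl] = 1/0.37 + 0.46 × 15
Step 3: 1/[NOCl] = 2.703 + 6.9 = 9.603
Step 4: [NOCl] = 1/9.603 = 0.1041 M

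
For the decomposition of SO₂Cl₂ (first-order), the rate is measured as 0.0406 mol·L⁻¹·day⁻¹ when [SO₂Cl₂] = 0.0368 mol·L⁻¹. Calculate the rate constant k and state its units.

1.103 day⁻¹

Step 1: rate = k[SO₂Cl₂]^1, so k = rate / [SO₂Cl₂]^1.
Step 2: k = 0.0406 / (0.0368)^1 = 0.0406 / 0.0368.
Step 3: k = 1.103 day⁻¹.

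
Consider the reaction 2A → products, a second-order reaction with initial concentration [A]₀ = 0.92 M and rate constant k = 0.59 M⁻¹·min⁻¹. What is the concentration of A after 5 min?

0.2477 M

Step 1: For a second-order reaction: 1/[A] = 1/[A]₀ + kt
Step 2: 1/[A] = 1/0.92 + 0.59 × 5
Step 3: 1/[A] = 1.087 + 2.95 = 4.037
Step 4: [A] = 1/4.037 = 0.2477 M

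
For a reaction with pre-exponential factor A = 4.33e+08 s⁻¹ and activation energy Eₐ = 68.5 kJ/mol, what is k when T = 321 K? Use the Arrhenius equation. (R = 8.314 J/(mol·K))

3.09e-03 s⁻¹

Step 1: Use the Arrhenius equation: k = A × exp(-Eₐ/RT)
Step 2: Convert Eₐ to J/mol: 68.5 kJ/mol = 68500 J/mol
Step 3: Calculate the exponent: -Eₐ/(RT) = -68500/(8.314 × 321) = -25.66702
Step 4: k = 4.33e+08 × exp(-25.66702)
Step 5: k = 4.33e+08 × 7.12779e-12 = 3.0863e-03 s⁻¹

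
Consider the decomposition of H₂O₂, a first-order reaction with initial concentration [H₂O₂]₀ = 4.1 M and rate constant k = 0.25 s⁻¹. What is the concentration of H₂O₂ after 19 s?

0.03547 M

Step 1: For a first-order reaction: [H₂O₂] = [H₂O₂]₀ × e^(-kt)
Step 2: [H₂O₂] = 4.1 × e^(-0.25 × 19)
Step 3: [H₂O₂] = 4.1 × e^(-4.75)
Step 4: [H₂O₂] = 4.1 × 0.0086517 = 0.03547 M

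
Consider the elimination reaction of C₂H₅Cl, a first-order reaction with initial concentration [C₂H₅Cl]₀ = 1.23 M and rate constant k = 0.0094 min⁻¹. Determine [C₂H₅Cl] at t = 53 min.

0.7474 M

Step 1: For a first-order reaction: [C₂H₅Cl] = [C₂H₅Cl]₀ × e^(-kt)
Step 2: [C₂H₅Cl] = 1.23 × e^(-0.0094 × 53)
Step 3: [C₂H₅Cl] = 1.23 × e^(-0.4982)
Step 4: [C₂H₅Cl] = 1.23 × 0.607623 = 0.7474 M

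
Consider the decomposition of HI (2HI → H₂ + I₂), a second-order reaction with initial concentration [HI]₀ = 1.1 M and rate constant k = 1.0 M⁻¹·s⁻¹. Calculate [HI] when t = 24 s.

0.04015 M

Step 1: For a second-order reaction: 1/[HI] = 1/[HI]₀ + kt
Step 2: 1/[HI] = 1/1.1 + 1.0 × 24
Step 3: 1/[HI] = 0.9091 + 24 = 24.91
Step 4: [HI] = 1/24.91 = 0.04015 M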